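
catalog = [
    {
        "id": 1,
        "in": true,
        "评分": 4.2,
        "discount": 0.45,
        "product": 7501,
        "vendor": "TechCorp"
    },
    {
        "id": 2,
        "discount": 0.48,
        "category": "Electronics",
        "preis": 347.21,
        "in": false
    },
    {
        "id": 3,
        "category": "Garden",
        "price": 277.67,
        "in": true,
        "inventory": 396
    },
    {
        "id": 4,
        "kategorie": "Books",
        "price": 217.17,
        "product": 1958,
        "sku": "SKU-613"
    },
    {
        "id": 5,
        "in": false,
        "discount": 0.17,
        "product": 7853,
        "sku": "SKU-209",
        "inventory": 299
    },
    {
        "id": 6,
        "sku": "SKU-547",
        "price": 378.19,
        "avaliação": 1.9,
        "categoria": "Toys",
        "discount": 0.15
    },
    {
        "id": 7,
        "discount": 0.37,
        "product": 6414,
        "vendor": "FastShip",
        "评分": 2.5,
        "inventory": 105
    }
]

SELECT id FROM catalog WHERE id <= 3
[1, 2, 3]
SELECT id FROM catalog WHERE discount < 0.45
[5, 6, 7]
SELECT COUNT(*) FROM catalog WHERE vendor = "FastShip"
1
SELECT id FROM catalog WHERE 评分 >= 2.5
[1, 7]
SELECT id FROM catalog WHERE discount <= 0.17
[5, 6]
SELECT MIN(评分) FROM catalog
2.5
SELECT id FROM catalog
[1, 2, 3, 4, 5, 6, 7]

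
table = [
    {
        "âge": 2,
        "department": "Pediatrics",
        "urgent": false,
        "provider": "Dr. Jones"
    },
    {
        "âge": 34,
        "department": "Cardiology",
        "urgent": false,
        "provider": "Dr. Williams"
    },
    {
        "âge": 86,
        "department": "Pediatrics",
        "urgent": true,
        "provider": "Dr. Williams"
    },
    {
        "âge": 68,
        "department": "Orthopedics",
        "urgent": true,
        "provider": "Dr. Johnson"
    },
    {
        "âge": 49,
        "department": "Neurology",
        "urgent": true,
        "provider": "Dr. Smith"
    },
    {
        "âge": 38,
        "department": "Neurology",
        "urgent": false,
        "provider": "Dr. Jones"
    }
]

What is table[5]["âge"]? 38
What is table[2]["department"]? "Pediatrics"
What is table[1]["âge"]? 34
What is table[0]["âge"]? 2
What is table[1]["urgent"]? False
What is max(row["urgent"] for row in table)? True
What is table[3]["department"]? "Orthopedics"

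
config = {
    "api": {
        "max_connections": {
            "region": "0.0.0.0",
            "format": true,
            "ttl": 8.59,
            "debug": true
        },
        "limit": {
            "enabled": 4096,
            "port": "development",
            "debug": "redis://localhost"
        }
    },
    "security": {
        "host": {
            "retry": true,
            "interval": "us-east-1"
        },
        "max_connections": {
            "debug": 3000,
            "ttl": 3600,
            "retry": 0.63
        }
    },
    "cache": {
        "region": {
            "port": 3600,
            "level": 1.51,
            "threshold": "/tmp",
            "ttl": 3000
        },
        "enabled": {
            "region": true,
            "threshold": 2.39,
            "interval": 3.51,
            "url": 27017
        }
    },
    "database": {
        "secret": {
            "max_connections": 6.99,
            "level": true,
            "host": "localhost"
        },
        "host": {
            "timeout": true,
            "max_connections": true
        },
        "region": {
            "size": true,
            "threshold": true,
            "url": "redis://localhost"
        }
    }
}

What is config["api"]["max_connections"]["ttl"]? 8.59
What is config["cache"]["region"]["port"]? 3600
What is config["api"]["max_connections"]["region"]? "0.0.0.0"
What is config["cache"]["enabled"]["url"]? 27017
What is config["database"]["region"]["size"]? True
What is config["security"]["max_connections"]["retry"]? 0.63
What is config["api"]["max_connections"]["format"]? True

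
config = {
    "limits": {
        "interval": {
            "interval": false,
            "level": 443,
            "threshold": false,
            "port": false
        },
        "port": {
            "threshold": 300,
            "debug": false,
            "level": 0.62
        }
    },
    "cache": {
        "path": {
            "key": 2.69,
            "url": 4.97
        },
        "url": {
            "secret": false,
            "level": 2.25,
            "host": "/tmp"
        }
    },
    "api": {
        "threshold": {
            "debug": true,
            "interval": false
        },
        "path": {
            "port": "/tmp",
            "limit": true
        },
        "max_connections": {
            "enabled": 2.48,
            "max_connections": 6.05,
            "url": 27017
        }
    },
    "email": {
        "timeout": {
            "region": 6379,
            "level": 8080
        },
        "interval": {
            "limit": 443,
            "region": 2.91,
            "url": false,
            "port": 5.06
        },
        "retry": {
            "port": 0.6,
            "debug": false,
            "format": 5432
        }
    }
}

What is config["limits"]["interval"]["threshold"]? False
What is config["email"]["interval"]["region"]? 2.91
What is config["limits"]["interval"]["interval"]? False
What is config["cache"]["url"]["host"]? "/tmp"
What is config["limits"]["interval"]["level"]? 443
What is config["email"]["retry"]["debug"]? False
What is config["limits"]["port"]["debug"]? False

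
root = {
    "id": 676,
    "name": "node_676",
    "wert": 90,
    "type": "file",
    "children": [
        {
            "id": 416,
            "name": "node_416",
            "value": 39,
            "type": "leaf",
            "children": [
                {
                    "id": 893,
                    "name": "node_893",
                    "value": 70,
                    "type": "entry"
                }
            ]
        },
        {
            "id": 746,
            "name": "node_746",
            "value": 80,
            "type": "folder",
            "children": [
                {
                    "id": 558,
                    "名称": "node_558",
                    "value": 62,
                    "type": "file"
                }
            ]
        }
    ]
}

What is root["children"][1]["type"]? "folder"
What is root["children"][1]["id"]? 746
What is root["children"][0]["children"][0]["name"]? "node_893"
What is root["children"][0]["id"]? 416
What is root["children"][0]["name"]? "node_416"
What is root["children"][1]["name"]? "node_746"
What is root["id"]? 676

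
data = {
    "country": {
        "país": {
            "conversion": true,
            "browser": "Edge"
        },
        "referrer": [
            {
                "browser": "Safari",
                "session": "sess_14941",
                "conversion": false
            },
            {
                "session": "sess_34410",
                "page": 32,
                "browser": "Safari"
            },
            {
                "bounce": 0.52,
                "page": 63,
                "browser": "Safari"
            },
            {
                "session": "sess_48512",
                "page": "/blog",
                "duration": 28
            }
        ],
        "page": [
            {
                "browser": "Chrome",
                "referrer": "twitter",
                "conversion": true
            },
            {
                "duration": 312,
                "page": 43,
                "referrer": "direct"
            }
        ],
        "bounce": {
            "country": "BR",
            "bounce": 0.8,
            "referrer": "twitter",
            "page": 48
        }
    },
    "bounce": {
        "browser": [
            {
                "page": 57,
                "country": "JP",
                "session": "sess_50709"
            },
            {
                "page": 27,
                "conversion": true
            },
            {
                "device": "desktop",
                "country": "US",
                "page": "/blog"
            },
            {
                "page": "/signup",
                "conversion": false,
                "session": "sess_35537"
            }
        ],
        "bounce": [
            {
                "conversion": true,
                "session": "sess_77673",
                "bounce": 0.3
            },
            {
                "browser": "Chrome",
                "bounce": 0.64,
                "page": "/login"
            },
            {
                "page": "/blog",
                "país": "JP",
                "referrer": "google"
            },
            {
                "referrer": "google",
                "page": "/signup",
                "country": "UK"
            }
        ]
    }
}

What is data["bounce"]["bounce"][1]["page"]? "/login"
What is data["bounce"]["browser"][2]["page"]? "/blog"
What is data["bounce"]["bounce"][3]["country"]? "UK"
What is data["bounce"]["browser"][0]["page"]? 57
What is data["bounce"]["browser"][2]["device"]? "desktop"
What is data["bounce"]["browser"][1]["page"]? 27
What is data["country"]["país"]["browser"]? "Edge"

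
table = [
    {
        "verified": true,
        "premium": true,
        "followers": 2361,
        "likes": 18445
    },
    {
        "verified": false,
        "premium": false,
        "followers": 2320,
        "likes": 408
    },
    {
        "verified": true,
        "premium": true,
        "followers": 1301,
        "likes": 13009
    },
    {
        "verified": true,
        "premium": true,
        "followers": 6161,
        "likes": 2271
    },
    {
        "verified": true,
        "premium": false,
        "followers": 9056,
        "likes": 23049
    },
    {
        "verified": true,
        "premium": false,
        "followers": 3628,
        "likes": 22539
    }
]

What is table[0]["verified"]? True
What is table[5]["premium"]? False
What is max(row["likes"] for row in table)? 23049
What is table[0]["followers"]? 2361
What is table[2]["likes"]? 13009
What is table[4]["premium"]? False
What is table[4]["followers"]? 9056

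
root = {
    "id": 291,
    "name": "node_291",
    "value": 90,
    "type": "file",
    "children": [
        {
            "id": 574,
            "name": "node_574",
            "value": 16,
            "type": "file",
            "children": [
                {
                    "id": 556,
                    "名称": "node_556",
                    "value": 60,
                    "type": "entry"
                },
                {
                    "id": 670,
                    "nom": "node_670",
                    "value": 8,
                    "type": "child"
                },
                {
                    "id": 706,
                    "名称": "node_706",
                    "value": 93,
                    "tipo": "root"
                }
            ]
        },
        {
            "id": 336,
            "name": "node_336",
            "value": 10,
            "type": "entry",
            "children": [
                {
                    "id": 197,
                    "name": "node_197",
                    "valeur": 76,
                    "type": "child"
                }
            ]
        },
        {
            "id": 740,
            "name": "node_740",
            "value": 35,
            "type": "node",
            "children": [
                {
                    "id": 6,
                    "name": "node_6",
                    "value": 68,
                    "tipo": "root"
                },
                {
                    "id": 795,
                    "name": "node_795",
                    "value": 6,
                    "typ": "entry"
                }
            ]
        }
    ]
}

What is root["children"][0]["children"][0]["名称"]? "node_556"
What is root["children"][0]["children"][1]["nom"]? "node_670"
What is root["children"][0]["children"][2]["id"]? 706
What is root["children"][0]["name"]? "node_574"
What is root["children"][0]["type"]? "file"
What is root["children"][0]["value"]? 16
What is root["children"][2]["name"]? "node_740"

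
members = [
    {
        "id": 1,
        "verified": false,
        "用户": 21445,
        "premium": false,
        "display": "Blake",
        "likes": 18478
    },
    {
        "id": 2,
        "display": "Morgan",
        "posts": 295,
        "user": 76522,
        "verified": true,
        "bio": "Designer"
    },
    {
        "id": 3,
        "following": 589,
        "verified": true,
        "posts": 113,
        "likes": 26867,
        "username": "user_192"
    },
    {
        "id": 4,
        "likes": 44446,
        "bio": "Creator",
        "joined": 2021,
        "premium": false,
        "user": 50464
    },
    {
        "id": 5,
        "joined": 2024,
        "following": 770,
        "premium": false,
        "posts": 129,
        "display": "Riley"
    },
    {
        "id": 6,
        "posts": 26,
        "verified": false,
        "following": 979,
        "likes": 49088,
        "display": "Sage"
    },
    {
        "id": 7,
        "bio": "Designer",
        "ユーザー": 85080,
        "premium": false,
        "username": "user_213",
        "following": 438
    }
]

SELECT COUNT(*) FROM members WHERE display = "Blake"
1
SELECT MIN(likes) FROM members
18478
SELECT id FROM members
[1, 2, 3, 4, 5, 6, 7]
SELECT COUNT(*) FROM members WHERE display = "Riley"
1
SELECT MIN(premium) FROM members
False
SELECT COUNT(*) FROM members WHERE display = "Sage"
1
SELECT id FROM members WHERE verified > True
[]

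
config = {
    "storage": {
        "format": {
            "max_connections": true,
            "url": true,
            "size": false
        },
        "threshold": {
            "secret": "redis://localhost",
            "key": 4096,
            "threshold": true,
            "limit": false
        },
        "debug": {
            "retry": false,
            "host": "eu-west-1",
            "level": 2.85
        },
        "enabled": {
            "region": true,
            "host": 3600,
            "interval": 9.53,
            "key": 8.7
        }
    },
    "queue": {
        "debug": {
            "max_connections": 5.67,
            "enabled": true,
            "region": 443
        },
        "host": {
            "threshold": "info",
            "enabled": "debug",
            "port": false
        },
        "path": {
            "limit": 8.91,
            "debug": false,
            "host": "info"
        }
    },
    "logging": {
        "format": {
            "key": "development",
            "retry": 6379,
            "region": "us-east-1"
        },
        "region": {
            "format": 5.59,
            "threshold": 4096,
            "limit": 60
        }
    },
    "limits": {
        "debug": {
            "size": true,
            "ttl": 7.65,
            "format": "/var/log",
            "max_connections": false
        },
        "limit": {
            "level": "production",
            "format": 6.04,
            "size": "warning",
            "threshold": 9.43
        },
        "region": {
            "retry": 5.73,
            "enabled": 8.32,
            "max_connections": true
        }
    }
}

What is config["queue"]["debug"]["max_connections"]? 5.67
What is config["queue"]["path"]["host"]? "info"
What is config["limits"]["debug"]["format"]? "/var/log"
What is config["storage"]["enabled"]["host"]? 3600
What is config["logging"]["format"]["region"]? "us-east-1"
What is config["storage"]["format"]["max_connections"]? True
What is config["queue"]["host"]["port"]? False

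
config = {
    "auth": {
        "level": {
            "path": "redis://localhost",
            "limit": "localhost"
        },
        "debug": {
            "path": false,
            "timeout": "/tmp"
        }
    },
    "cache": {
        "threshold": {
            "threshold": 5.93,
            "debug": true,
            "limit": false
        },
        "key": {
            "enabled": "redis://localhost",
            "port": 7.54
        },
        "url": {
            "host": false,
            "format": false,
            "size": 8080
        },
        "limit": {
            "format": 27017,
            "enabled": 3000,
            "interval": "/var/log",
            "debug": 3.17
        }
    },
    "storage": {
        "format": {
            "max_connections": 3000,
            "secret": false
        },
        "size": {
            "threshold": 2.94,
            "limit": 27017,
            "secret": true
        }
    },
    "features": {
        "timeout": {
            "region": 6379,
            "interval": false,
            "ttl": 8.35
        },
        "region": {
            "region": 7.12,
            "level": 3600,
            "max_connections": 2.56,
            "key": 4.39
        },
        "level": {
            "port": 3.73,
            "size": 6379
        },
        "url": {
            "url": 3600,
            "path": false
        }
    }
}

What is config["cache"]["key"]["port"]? 7.54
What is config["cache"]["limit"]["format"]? 27017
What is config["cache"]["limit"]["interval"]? "/var/log"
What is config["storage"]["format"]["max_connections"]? 3000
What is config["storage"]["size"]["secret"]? True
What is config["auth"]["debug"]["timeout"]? "/tmp"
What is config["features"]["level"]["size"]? 6379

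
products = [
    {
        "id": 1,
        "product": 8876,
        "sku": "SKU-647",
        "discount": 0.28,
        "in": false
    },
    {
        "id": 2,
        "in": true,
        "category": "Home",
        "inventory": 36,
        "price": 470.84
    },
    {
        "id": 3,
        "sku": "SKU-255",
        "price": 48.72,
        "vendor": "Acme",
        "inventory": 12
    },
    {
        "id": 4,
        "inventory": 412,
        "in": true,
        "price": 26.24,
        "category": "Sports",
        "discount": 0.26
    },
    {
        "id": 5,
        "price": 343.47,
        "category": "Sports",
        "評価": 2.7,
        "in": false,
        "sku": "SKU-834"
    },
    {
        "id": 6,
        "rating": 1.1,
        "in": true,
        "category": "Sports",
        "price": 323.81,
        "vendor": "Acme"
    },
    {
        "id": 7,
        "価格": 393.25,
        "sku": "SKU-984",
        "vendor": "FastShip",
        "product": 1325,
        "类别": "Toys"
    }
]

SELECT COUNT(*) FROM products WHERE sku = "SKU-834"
1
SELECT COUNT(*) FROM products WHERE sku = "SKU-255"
1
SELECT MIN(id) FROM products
1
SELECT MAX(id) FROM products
7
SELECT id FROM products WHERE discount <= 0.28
[1, 4]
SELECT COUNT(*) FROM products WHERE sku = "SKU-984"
1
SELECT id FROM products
[1, 2, 3, 4, 5, 6, 7]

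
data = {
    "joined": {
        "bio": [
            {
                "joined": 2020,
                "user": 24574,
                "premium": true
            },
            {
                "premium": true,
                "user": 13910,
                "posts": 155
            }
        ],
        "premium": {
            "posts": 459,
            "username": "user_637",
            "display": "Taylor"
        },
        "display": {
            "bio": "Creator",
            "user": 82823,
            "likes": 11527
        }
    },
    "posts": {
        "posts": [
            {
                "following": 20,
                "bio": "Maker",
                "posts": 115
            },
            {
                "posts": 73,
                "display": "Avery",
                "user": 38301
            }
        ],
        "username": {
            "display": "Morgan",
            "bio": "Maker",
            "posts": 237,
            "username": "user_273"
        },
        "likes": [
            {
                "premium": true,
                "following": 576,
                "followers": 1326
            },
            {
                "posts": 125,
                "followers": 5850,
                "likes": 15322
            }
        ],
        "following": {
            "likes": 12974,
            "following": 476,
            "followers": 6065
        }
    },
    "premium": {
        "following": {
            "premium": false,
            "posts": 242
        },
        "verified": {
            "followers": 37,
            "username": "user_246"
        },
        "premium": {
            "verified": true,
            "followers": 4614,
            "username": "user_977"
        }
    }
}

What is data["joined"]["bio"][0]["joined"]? 2020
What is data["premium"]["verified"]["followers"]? 37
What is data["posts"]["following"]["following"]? 476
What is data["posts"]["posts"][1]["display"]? "Avery"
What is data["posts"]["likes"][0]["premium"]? True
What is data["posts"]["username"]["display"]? "Morgan"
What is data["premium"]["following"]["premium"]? False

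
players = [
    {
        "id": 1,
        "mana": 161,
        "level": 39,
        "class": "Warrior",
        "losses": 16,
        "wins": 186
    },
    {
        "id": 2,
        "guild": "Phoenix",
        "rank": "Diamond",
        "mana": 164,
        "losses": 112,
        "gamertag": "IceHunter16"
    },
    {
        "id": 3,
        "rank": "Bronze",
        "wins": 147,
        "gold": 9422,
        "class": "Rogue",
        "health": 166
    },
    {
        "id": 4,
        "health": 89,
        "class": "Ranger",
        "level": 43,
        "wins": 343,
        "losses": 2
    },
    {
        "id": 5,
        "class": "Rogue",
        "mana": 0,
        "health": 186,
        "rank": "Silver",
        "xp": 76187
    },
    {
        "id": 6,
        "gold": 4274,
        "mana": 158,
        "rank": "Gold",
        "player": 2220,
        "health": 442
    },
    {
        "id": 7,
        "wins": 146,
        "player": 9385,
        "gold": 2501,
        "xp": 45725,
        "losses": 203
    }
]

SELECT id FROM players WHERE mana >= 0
[1, 2, 5, 6]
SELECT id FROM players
[1, 2, 3, 4, 5, 6, 7]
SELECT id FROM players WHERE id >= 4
[4, 5, 6, 7]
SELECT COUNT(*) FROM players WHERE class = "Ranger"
1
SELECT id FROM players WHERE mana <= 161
[1, 5, 6]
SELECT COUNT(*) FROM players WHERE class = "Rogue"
2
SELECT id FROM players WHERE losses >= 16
[1, 2, 7]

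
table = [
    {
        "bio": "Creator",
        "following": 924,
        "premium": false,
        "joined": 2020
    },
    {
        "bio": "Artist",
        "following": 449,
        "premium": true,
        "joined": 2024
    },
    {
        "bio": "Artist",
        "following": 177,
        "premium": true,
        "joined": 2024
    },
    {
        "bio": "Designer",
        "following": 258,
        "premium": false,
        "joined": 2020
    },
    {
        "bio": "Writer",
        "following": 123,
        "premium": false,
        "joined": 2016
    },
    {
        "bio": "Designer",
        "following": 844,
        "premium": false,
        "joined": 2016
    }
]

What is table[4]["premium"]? False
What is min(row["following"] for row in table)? 123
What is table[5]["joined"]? 2016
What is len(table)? 6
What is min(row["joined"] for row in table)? 2016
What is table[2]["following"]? 177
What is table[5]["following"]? 844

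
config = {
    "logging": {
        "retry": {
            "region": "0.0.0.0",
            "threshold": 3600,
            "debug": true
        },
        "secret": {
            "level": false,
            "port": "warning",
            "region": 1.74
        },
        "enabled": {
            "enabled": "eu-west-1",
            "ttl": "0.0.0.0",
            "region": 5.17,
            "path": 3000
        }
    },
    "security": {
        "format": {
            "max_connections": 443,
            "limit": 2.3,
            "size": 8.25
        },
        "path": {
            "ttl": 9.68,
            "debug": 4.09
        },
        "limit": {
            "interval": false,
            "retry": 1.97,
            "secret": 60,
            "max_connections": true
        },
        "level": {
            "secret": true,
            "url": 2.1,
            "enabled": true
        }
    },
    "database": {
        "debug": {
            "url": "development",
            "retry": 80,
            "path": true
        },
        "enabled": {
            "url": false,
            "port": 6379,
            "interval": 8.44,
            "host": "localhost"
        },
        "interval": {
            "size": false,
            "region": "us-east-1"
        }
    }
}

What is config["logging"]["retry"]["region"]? "0.0.0.0"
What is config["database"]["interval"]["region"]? "us-east-1"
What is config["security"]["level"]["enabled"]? True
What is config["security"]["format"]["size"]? 8.25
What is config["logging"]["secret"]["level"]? False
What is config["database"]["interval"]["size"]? False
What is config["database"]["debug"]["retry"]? 80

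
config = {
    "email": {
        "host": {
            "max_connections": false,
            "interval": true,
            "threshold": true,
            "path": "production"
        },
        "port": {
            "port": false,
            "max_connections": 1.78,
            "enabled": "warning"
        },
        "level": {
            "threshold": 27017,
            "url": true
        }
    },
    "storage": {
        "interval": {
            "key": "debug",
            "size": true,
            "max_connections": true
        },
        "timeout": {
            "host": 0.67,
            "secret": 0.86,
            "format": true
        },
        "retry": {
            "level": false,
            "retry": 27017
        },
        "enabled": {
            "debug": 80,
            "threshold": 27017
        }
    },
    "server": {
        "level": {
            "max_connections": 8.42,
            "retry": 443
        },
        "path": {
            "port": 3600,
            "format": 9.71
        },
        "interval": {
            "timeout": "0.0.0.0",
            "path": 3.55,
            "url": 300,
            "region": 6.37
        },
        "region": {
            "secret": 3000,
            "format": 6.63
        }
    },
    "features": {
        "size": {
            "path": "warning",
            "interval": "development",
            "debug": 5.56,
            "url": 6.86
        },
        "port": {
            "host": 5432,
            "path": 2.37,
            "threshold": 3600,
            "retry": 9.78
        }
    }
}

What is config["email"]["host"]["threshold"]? True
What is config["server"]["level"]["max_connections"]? 8.42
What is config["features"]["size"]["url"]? 6.86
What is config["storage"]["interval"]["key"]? "debug"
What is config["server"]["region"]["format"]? 6.63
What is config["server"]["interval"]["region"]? 6.37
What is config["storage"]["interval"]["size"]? True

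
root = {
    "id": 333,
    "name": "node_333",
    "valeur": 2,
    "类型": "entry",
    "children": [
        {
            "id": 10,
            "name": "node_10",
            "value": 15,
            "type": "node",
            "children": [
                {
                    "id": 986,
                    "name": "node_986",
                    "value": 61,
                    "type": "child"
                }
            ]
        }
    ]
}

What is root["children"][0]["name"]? "node_10"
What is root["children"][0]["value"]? 15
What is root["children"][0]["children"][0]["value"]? 61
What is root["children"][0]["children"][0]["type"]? "child"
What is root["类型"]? "entry"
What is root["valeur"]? 2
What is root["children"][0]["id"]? 10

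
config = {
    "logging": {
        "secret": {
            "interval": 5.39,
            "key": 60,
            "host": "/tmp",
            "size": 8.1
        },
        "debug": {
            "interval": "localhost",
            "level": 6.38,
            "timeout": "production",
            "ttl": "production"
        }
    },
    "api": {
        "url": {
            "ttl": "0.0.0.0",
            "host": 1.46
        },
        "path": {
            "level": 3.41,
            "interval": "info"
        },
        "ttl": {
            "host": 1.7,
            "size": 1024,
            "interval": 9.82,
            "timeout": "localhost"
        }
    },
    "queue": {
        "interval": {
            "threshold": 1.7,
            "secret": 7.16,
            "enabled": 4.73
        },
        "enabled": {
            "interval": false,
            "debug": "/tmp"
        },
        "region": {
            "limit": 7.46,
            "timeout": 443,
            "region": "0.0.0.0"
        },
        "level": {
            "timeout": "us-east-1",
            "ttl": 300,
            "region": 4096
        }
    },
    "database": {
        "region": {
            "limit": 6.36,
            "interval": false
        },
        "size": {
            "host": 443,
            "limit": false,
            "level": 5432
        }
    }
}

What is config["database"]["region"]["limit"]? 6.36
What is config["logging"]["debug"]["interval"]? "localhost"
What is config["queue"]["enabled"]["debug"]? "/tmp"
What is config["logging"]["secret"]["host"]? "/tmp"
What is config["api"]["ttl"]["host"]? 1.7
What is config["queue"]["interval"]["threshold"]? 1.7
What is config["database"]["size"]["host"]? 443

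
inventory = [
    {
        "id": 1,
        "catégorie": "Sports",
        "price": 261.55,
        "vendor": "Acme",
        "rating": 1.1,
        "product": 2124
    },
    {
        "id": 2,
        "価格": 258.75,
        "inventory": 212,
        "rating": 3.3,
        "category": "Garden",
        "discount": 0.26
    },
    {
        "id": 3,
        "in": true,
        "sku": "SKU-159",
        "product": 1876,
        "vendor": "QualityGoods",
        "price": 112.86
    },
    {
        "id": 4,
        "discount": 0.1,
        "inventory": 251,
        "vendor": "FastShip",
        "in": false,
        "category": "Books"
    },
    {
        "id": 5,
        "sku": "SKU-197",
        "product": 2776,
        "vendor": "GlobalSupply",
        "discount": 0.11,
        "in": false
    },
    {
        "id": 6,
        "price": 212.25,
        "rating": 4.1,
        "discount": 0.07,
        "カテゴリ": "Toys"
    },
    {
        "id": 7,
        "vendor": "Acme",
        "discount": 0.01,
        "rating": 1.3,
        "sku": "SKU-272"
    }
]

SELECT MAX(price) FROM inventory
261.55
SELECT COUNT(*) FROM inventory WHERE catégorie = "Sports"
1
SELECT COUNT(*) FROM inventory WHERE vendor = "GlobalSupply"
1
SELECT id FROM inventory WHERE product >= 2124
[1, 5]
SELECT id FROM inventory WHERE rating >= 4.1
[6]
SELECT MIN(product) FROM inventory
1876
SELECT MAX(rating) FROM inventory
4.1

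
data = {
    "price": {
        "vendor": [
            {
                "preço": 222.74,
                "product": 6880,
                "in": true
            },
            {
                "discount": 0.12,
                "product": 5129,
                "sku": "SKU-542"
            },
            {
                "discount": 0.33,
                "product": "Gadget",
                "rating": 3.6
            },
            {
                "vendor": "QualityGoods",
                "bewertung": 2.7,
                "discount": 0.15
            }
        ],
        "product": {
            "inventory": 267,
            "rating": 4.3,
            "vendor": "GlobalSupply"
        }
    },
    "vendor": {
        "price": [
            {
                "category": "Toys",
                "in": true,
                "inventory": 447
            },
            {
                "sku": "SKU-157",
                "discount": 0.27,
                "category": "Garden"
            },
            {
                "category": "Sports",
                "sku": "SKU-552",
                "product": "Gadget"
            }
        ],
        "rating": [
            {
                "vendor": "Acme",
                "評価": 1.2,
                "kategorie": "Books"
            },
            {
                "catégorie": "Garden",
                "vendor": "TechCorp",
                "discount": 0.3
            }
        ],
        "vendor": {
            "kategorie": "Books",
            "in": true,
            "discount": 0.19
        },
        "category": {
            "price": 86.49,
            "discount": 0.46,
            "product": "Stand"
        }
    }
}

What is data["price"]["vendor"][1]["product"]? 5129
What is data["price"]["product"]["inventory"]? 267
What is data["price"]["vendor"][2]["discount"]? 0.33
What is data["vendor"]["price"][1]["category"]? "Garden"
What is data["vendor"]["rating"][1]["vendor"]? "TechCorp"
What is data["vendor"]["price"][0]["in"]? True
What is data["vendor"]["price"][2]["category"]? "Sports"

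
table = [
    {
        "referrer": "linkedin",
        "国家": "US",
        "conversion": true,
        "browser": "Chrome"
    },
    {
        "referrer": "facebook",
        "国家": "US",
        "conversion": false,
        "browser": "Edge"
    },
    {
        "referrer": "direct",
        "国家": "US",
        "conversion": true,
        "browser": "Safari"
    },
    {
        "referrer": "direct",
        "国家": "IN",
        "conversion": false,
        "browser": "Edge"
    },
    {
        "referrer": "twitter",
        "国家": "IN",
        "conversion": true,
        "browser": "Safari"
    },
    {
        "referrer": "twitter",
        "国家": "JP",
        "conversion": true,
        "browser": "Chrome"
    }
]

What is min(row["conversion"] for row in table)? False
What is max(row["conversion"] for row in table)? True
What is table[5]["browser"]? "Chrome"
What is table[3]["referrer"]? "direct"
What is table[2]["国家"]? "US"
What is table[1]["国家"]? "US"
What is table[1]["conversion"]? False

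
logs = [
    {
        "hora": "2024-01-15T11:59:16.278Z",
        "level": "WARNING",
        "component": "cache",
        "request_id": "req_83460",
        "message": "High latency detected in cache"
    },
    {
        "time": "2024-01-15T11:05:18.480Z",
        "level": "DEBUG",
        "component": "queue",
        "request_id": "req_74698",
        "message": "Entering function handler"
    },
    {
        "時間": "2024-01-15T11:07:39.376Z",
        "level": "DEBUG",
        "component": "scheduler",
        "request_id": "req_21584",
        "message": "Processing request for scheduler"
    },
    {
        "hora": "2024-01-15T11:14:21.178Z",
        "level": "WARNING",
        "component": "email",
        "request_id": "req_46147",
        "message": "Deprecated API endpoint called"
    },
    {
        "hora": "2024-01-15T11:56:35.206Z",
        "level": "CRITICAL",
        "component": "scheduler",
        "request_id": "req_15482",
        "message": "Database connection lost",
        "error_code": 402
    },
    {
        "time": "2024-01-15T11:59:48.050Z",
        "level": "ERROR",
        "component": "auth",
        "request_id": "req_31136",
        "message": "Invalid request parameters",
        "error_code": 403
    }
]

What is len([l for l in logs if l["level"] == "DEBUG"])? 2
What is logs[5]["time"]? "2024-01-15T11:59:48.050Z"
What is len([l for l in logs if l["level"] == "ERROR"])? 1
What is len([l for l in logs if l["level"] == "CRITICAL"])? 1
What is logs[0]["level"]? "WARNING"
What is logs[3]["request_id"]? "req_46147"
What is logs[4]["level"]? "CRITICAL"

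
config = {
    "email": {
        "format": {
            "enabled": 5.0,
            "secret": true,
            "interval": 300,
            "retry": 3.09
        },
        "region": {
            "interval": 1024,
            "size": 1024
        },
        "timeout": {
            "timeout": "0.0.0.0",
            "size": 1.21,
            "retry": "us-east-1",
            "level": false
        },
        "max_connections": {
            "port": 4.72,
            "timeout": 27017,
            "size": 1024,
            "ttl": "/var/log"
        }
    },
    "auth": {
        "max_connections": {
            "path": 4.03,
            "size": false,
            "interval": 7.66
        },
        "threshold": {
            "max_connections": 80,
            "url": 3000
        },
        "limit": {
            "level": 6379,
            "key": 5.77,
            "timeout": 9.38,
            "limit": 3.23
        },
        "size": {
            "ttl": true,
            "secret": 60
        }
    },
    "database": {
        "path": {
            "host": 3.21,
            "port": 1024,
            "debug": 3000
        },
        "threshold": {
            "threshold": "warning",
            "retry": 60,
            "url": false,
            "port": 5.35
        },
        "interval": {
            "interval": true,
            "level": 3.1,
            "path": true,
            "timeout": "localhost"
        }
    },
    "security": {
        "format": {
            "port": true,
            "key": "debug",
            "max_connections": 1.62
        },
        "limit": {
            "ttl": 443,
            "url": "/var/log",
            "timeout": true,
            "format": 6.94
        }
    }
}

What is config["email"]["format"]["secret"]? True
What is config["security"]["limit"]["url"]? "/var/log"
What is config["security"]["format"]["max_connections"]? 1.62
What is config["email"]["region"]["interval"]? 1024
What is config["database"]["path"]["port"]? 1024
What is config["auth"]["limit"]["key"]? 5.77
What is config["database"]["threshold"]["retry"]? 60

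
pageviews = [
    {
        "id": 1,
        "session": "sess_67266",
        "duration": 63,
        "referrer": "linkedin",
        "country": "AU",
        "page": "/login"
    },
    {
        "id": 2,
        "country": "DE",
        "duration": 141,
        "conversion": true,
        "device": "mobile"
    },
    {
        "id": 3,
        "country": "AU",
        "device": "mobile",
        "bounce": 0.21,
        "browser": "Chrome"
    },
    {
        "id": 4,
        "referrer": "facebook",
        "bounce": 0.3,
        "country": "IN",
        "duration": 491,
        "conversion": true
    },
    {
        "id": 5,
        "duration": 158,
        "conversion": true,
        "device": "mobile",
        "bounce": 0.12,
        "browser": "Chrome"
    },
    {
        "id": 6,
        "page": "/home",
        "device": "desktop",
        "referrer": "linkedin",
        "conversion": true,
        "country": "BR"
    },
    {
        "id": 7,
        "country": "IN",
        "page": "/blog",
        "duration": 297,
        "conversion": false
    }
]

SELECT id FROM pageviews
[1, 2, 3, 4, 5, 6, 7]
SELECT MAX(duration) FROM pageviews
491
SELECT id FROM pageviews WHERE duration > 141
[4, 5, 7]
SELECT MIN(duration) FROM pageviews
63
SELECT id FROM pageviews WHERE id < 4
[1, 2, 3]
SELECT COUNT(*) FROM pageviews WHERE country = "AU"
2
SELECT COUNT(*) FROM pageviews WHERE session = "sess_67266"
1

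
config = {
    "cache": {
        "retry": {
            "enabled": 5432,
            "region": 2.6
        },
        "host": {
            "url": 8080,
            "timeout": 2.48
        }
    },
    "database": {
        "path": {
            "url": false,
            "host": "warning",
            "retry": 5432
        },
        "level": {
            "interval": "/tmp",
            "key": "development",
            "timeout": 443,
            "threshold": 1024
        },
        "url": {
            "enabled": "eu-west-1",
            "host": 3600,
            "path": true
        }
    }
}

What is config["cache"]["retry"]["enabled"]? 5432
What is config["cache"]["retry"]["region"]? 2.6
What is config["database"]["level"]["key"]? "development"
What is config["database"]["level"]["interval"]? "/tmp"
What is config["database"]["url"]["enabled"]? "eu-west-1"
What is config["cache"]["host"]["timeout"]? 2.48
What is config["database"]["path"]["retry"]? 5432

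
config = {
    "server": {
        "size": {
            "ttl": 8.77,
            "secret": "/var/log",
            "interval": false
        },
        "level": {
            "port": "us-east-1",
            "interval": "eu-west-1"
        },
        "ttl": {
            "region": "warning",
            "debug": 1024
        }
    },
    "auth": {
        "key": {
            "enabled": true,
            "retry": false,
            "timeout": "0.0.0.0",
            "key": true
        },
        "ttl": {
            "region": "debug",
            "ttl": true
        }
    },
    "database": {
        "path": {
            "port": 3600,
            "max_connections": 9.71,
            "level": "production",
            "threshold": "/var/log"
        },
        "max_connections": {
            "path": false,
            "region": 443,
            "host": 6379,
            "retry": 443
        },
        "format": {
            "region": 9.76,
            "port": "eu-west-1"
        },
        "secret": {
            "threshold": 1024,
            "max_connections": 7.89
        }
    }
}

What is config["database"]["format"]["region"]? 9.76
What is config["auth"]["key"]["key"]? True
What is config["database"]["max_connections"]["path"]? False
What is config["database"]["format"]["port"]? "eu-west-1"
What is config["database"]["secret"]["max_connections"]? 7.89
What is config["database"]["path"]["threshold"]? "/var/log"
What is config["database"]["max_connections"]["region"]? 443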